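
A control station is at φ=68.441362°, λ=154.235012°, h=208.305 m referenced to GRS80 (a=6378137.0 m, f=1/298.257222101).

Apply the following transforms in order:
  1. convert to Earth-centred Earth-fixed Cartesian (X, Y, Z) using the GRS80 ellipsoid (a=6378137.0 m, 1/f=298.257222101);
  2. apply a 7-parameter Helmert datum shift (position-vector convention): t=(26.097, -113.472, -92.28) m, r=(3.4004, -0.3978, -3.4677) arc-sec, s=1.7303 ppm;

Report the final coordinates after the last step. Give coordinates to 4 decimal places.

X=-2116848.7580 m, Y=1021569.3761 m, Z=5909482.9494 m

start: φ=68.441362°, λ=154.235012°, h=208.305 m
→ ECEF (a=6378137.000, f=1/298.257222101): X=-2116876.9725, Y=1021742.9141, Z=5909552.2426
→ Helmert 7p (PV): X=-2116848.7580, Y=1021569.3761, Z=5909482.9494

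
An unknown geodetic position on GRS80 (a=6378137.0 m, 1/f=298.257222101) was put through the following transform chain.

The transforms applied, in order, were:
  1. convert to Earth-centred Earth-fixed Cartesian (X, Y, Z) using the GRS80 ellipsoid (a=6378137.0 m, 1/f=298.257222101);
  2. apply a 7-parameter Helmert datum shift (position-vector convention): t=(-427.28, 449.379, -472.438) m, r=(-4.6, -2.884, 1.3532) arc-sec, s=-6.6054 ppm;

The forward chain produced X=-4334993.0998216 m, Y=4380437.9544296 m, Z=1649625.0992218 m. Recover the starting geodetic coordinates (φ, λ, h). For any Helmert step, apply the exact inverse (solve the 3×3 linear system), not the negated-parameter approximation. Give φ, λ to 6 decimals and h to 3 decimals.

start: X=-4334993.0998, Y=4380437.9544, Z=1649625.0992 m
→ Helmert⁻¹: X=-4334542.6424, Y=4380009.1407, Z=1650266.7230
→ geod (Bowring, a=6378137.000): φ=15.08868200°, λ=134.70107300°, h=2651.8840 m

φ=15.088682°, λ=134.701073°, h=2651.884 m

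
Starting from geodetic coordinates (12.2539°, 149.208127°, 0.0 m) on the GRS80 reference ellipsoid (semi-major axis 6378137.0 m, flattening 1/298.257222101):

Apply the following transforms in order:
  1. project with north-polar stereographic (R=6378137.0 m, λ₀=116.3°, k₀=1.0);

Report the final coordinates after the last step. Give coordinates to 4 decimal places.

E=5586748.6293 m, N=-8633113.2496 m

start: φ=12.253900°, λ=149.208127°, h=0.000 m
→ stereo (R=6378137.0, λ₀=116.3°): E=5586748.6293, N=-8633113.2496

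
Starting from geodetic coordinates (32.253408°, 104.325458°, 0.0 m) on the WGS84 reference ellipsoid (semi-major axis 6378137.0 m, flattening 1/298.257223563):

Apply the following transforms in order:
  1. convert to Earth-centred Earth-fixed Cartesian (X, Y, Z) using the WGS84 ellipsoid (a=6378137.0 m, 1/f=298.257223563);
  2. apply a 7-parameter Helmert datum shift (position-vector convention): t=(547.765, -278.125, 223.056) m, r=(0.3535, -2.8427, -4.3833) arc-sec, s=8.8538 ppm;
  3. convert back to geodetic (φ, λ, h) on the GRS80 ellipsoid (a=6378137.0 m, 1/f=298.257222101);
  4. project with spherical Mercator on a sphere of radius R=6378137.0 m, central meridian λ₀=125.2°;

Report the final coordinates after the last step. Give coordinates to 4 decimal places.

start: φ=32.253408°, λ=104.325458°, h=0.000 m
→ ECEF (a=6378137.000, f=1/298.257223563): X=-1335900.5174, Y=5231234.0691, Z=3384228.7201
→ Helmert 7p (PV): X=-1335300.0523, Y=5231024.8496, Z=3384472.2935
→ geod (Bowring, a=6378137.000): φ=32.25695612°, λ=104.31983295°, h=-167.0610 m
→ merc (R=6378137.0, λ₀=125.2°): E=-2324369.5637, N=3797087.5734

E=-2324369.5637 m, N=3797087.5734 m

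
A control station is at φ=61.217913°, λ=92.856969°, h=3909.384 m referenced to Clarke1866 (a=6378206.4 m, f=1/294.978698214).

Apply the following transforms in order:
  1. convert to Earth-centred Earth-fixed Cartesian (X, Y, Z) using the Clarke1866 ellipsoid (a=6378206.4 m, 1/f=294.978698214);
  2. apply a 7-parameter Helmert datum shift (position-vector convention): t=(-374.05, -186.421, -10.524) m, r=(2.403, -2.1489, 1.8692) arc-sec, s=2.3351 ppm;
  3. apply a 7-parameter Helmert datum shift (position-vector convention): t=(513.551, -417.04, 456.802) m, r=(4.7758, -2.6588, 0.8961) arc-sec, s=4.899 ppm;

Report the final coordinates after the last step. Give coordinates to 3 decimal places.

X=-153592.264 m, Y=3076267.725 m, Z=5570894.859 m

start: φ=61.217913°, λ=92.856969°, h=3909.384 m
→ ECEF (a=6378206.400, f=1/294.978698214): X=-153559.5642, Y=3077044.8573, Z=5570304.7820
→ Helmert 7p (PV): X=-154019.8899, Y=3076799.3353, Z=5570341.5132
→ Helmert 7p (PV): X=-153592.2638, Y=3076267.7246, Z=5570894.8587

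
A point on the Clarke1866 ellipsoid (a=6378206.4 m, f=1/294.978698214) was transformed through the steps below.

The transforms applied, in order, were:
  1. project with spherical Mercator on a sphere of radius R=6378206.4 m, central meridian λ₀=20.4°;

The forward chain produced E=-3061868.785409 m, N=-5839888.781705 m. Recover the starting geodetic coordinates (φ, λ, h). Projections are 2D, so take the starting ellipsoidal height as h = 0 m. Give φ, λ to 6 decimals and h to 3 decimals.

φ=-46.369899°, λ=-7.104936°, h=0.000 m

start: E=-3061868.7854, N=-5839888.7817 m
→ merc⁻¹: φ=-46.36989900°, λ=-7.10493600°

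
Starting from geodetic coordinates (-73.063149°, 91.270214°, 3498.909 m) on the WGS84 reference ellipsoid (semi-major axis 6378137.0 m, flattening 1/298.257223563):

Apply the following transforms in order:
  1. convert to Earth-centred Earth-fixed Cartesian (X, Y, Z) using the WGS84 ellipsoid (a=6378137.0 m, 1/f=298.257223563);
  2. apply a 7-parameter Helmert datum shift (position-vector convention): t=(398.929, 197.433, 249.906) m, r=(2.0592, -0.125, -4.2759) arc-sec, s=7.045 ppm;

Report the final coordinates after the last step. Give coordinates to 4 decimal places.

X=-40897.1730 m, Y=1864614.0793 m, Z=-6082420.3947 m

start: φ=-73.063149°, λ=91.270214°, h=3498.909 m
→ ECEF (a=6378137.000, f=1/298.257223563): X=-41338.1453, Y=1864341.9298, Z=-6082646.0358
→ Helmert 7p (PV): X=-40897.1730, Y=1864614.0793, Z=-6082420.3947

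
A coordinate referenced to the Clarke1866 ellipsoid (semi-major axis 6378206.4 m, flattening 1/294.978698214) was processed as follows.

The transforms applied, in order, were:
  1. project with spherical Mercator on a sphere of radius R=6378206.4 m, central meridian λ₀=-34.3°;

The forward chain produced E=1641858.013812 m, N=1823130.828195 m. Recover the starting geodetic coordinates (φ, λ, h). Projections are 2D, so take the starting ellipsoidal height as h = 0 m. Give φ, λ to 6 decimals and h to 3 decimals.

φ=16.158722°, λ=-19.551099°, h=0.000 m

start: E=1641858.0138, N=1823130.8282 m
→ merc⁻¹: φ=16.15872200°, λ=-19.55109900°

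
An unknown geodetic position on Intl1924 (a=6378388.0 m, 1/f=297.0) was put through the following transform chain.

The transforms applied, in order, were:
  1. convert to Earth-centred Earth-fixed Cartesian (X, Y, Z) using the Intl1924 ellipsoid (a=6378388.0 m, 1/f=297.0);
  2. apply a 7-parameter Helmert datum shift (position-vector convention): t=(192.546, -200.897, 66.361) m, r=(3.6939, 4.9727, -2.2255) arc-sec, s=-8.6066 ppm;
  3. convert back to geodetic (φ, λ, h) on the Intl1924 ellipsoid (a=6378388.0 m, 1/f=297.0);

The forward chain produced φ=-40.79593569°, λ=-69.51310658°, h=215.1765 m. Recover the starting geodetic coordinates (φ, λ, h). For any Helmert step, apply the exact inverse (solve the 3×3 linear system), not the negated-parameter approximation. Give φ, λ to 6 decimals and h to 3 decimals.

start: φ=-40.795936°, λ=-69.513107°, h=215.177 m
→ ECEF (a=6378388.000, f=1/297.0): X=1692500.3117, Y=-4529956.4296, Z=-4145504.4884
→ Helmert⁻¹: X=1692471.1465, Y=-4529850.4973, Z=-4145484.6034
→ geod (Bowring, a=6378388.000): φ=-40.79644400°, λ=-69.51299100°, h=119.3340 m

φ=-40.796444°, λ=-69.512991°, h=119.334 m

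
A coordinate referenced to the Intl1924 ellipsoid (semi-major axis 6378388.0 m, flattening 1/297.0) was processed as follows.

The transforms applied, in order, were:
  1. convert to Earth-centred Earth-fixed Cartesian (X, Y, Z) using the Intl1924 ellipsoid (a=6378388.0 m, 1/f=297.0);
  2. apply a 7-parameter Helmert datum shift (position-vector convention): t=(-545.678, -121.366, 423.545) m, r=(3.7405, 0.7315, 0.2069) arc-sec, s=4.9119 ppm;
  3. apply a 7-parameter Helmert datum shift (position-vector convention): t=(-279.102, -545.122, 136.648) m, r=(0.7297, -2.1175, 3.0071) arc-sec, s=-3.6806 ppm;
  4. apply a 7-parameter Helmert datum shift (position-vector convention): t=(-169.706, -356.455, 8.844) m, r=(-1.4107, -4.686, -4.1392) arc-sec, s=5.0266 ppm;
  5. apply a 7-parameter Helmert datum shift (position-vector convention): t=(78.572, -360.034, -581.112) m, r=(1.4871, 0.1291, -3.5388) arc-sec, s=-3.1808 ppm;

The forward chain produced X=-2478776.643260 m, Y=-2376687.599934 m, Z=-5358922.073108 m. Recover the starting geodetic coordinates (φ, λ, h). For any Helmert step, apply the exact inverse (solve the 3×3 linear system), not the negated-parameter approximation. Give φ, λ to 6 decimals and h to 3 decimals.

φ=-57.532956°, λ=-136.209702°, h=786.399 m

start: X=-2478776.6433, Y=-2376687.5999, Z=-5358922.0731 m
→ Helmert⁻¹: X=-2478818.9751, Y=-2376416.2845, Z=-5358342.4233
→ Helmert⁻¹: X=-2478710.8601, Y=-2376060.9806, Z=-5358284.2714
→ Helmert⁻¹: X=-2478530.5214, Y=-2375507.4243, Z=-5358406.7934
→ Helmert⁻¹: X=-2477956.0502, Y=-2375469.0834, Z=-5358769.7265
→ geod (Bowring, a=6378388.000): φ=-57.53295600°, λ=-136.20970200°, h=786.3990 m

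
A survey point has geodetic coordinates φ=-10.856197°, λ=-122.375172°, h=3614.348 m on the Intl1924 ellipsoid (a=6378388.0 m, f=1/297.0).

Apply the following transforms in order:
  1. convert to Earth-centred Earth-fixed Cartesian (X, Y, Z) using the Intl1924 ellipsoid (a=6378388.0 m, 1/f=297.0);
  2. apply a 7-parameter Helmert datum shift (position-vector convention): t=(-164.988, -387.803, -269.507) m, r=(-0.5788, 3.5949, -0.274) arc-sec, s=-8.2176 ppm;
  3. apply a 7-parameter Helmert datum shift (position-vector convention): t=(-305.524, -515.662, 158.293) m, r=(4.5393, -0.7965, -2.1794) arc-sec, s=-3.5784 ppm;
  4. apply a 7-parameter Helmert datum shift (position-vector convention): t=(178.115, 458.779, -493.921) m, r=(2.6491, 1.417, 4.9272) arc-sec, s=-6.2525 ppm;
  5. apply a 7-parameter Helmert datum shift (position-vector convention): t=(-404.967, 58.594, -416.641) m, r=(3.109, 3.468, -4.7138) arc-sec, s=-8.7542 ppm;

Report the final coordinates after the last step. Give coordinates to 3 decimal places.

X=-3357262.266 m, Y=-5294301.949 m, Z=-1195196.471 m

start: φ=-10.856197°, λ=-122.375172°, h=3614.348 m
→ ECEF (a=6378388.000, f=1/297.0): X=-3356552.8950, Y=-5294150.4862, Z=-1194082.2782
→ Helmert 7p (PV): X=-3356718.1438, Y=-5294493.6759, Z=-1194268.6174
→ Helmert 7p (PV): X=-3357062.9860, Y=-5294928.6427, Z=-1194235.5292
→ Helmert 7p (PV): X=-3356745.6020, Y=-5294501.6116, Z=-1194766.9244
→ Helmert 7p (PV): X=-3357262.2662, Y=-5294301.9486, Z=-1195196.4711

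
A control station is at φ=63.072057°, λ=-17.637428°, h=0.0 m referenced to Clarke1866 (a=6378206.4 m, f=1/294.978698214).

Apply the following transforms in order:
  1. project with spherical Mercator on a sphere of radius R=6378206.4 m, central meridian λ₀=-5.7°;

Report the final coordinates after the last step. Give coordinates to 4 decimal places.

start: φ=63.072057°, λ=-17.637428°, h=0.000 m
→ merc (R=6378206.4, λ₀=-5.7°): E=-1328882.8657, N=9118040.5027

E=-1328882.8657 m, N=9118040.5027 m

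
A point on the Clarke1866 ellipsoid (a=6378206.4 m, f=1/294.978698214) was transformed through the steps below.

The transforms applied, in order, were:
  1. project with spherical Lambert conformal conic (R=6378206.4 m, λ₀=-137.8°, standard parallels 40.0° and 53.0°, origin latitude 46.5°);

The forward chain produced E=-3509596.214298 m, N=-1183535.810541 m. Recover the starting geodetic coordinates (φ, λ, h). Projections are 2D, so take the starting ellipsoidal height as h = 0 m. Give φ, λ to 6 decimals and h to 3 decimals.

φ=28.739716°, λ=-173.615645°, h=0.000 m

start: E=-3509596.2143, N=-1183535.8105 m
→ lcc⁻¹: φ=28.73971600°, λ=-173.61564500°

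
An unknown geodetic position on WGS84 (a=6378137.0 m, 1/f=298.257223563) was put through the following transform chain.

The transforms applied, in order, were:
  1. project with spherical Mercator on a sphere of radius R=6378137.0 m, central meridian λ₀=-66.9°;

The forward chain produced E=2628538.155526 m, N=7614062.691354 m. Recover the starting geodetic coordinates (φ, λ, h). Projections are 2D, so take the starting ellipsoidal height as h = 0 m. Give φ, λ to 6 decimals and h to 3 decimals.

φ=56.278523°, λ=-43.287440°, h=0.000 m

start: E=2628538.1555, N=7614062.6914 m
→ merc⁻¹: φ=56.27852300°, λ=-43.28744000°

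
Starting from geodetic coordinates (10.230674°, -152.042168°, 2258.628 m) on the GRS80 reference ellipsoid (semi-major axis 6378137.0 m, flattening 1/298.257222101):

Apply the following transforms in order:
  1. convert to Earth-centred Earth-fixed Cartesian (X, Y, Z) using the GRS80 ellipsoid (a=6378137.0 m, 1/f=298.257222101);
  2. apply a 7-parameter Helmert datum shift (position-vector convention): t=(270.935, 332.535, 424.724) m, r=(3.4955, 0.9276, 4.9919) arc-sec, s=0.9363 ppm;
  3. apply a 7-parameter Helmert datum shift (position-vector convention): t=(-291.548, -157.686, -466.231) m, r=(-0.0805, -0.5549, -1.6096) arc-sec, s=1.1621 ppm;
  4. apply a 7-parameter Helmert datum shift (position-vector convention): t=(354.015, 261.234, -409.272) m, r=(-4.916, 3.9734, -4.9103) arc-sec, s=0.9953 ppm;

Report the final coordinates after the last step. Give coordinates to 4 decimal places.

X=-5546420.5035 m, Y=-2943542.7090 m, Z=1125458.6099 m

start: φ=10.230674°, λ=-152.042168°, h=2258.628 m
→ ECEF (a=6378137.000, f=1/298.257222101): X=-5546738.6575, Y=-2944018.9619, Z=1125767.6102
→ Helmert 7p (PV): X=-5546396.6036, Y=-2943842.5004, Z=1126168.4413
→ Helmert 7p (PV): X=-5546720.5993, Y=-2943959.8862, Z=1125689.7469
→ Helmert 7p (PV): X=-5546420.5035, Y=-2943542.7090, Z=1125458.6099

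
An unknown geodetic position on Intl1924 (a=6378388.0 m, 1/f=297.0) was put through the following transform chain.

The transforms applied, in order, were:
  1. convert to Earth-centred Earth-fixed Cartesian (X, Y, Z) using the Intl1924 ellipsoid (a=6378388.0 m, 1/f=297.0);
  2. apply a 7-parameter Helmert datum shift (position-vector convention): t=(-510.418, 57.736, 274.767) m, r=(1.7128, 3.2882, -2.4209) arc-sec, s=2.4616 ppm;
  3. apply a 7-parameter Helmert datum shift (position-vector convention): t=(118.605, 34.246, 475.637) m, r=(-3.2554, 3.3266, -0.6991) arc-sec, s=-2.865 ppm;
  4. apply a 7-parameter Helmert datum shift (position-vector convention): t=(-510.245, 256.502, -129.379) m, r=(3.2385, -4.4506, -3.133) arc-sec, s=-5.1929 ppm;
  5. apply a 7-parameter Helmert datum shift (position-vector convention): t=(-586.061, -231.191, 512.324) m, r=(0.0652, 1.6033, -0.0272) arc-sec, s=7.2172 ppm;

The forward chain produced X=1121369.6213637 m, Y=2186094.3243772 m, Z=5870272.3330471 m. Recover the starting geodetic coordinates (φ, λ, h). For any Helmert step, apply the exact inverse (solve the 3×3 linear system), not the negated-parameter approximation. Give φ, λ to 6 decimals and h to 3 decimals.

φ=67.417525°, λ=62.816567°, h=2756.569 m

start: X=1121369.6214, Y=2186094.3244, Z=5870272.3330 m
→ Helmert⁻¹: X=1121901.6713, Y=2186311.7397, Z=5869725.6756
→ Helmert⁻¹: X=1122511.1925, Y=2186175.8001, Z=5869826.9913
→ Helmert⁻¹: X=1122293.7330, Y=2186058.9864, Z=5869420.7719
→ Helmert⁻¹: X=1122682.1661, Y=2186057.7827, Z=5869131.3021
→ geod (Bowring, a=6378388.000): φ=67.41752500°, λ=62.81656700°, h=2756.5690 m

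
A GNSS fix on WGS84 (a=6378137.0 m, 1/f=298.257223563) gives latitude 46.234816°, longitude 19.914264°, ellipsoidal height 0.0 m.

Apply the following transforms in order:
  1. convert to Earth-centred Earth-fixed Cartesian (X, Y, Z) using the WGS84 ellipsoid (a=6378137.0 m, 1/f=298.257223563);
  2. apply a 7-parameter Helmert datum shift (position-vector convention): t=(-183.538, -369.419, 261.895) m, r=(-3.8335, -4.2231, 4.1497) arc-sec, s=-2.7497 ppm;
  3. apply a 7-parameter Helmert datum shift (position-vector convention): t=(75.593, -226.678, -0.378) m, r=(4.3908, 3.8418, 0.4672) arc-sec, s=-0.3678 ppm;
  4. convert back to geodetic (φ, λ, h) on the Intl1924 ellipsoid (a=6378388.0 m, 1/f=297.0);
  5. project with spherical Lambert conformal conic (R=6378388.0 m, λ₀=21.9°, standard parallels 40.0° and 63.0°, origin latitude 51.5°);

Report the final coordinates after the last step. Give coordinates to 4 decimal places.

start: φ=46.234816°, λ=19.914264°, h=0.000 m
→ ECEF (a=6378137.000, f=1/298.257223563): X=4155236.0517, Y=1505344.5755, Z=4583340.0491
→ Helmert 7p (PV): X=4154916.9634, Y=1505139.7960, Z=4583646.4388
→ Helmert 7p (PV): X=4155072.9920, Y=1504824.4026, Z=4583599.0274
→ geod (Bowring, a=6378388.000): φ=46.23939598°, λ=19.90864320°, h=-244.9592 m
→ lcc (R=6378388.0, λ₀=21.9°): E=-150941.3494, N=-572749.4771

E=-150941.3494 m, N=-572749.4771 m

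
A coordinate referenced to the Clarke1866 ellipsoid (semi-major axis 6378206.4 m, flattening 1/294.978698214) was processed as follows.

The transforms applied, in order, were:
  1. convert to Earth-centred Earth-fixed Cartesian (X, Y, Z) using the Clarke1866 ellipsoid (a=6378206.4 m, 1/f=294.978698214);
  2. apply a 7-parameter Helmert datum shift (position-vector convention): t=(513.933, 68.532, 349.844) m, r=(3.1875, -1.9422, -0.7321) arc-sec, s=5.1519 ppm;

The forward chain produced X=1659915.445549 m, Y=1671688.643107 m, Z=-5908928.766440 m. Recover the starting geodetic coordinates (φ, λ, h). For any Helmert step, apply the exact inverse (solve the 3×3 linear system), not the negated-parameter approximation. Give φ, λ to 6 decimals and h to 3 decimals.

start: X=1659915.4455, Y=1671688.6431, Z=-5908928.7664 m
→ Helmert⁻¹: X=1659331.3886, Y=1671526.0698, Z=-5909289.6218
→ geod (Bowring, a=6378206.400): φ=-68.40254100°, λ=45.20976600°, h=1839.4610 m

φ=-68.402541°, λ=45.209766°, h=1839.461 m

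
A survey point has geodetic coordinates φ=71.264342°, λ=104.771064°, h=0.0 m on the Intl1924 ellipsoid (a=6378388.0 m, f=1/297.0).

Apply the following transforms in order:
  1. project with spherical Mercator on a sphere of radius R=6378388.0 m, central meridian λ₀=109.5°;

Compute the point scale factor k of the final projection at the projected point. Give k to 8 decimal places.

start: φ=71.264342°, λ=104.771064°, h=0.000 m
→ into merc (λ₀=109.5°): φ=71.26434200°, λ−λ₀=-4.72893600°
scale k = 3.11330153

3.11330153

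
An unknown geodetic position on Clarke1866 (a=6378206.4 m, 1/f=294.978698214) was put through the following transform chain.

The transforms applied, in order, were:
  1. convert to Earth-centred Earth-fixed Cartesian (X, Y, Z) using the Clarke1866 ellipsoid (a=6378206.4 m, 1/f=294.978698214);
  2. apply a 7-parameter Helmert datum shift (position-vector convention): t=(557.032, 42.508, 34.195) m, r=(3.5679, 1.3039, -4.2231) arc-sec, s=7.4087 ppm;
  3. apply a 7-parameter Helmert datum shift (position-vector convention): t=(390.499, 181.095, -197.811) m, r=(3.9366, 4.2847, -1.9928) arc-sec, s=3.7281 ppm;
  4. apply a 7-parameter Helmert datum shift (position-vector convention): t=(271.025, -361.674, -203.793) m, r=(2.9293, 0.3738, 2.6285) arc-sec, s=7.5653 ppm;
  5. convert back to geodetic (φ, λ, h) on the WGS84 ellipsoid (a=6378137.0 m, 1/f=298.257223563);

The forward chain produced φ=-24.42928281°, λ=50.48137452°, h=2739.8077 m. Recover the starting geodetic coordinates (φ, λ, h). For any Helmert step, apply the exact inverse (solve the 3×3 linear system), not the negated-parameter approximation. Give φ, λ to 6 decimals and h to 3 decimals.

φ=-24.431564°, λ=50.491095°, h=1831.180 m

start: φ=-24.429283°, λ=50.481375°, h=2739.808 m
→ ECEF (a=6378137.000, f=1/298.257223563): X=3698942.2724, Y=4484205.0119, Z=-2622780.8690
→ Helmert⁻¹: X=3698705.1656, Y=4484448.3798, Z=-2622614.2192
→ Helmert⁻¹: X=3698312.0301, Y=4484236.2486, Z=-2622415.3897
→ Helmert⁻¹: X=3697652.3707, Y=4484190.8623, Z=-2622484.3473
→ geod (Bowring, a=6378206.400): φ=-24.43156400°, λ=50.49109500°, h=1831.1800 m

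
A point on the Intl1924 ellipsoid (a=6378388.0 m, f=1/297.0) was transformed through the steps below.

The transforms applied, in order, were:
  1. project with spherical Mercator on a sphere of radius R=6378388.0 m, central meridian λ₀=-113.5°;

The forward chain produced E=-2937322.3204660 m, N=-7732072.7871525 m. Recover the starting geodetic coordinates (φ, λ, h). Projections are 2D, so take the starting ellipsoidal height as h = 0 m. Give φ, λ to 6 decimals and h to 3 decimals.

φ=-56.861036°, λ=-139.885377°, h=0.000 m

start: E=-2937322.3205, N=-7732072.7872 m
→ merc⁻¹: φ=-56.86103600°, λ=-139.88537700°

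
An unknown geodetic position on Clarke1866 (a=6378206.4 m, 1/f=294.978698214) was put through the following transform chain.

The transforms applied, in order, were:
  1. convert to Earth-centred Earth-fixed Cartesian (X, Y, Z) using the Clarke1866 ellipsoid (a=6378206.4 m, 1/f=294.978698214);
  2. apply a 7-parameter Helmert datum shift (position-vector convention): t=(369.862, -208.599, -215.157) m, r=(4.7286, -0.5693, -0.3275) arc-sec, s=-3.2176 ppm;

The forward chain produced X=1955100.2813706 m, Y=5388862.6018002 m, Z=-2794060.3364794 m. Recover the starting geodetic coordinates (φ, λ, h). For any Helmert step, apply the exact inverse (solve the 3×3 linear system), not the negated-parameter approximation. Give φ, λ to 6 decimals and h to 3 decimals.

φ=-26.137458°, λ=70.063163°, h=3177.766 m

start: X=1955100.2814, Y=5388862.6018, Z=-2794060.3365 m
→ Helmert⁻¹: X=1954720.4409, Y=5389027.5926, Z=-2793983.1070
→ geod (Bowring, a=6378206.400): φ=-26.13745800°, λ=70.06316300°, h=3177.7660 m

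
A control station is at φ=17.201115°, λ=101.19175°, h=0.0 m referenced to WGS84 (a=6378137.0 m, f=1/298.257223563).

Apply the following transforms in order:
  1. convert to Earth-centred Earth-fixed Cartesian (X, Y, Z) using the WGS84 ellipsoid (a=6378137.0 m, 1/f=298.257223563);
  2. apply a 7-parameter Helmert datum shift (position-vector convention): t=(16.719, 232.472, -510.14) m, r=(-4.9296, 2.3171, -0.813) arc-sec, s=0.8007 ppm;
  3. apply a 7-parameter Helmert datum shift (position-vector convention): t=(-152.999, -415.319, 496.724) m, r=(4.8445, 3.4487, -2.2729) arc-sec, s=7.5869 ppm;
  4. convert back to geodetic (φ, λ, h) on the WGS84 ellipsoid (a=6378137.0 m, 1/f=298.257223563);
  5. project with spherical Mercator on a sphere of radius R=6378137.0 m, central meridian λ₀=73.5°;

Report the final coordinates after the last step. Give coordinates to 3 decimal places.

E=3082659.198 m, N=1944316.349 m

start: φ=17.201115°, λ=101.191750°, h=0.000 m
→ ECEF (a=6378137.000, f=1/298.257223563): X=-1182928.3358, Y=5978742.7292, Z=1874106.8659
→ Helmert 7p (PV): X=-1182867.9455, Y=5979029.4409, Z=1873468.6268
→ Helmert 7p (PV): X=-1182932.7092, Y=5978628.5166, Z=1874139.7714
→ geod (Bowring, a=6378137.000): φ=17.20169615°, λ=101.19199874°, h=-96.4870 m
→ merc (R=6378137.0, λ₀=73.5°): E=3082659.1985, N=1944316.3493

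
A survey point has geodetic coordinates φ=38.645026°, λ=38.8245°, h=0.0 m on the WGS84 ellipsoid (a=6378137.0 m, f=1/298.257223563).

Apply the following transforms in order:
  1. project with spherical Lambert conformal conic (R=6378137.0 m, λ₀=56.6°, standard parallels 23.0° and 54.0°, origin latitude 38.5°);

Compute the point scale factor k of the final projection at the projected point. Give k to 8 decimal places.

0.96345999

start: φ=38.645026°, λ=38.824500°, h=0.000 m
→ into lcc (λ₀=56.6°): φ=38.64502600°, λ−λ₀=-17.77550000°
scale k = 0.96345999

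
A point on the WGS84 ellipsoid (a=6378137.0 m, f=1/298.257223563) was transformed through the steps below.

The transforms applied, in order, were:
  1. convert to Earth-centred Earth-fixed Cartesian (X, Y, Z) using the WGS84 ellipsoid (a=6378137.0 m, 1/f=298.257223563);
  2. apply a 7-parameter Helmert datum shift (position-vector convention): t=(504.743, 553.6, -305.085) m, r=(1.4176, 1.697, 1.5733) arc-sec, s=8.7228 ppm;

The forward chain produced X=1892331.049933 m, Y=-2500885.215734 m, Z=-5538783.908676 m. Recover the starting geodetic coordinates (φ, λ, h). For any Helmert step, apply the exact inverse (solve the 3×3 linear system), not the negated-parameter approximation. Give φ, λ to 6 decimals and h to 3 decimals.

start: X=1892331.0499, Y=-2500885.2157, Z=-5538783.9087 m
→ Helmert⁻¹: X=1891836.2909, Y=-2501469.4903, Z=-5538397.7565
→ geod (Bowring, a=6378137.000): φ=-60.64250100°, λ=-52.90014900°, h=2840.7970 m

φ=-60.642501°, λ=-52.900149°, h=2840.797 m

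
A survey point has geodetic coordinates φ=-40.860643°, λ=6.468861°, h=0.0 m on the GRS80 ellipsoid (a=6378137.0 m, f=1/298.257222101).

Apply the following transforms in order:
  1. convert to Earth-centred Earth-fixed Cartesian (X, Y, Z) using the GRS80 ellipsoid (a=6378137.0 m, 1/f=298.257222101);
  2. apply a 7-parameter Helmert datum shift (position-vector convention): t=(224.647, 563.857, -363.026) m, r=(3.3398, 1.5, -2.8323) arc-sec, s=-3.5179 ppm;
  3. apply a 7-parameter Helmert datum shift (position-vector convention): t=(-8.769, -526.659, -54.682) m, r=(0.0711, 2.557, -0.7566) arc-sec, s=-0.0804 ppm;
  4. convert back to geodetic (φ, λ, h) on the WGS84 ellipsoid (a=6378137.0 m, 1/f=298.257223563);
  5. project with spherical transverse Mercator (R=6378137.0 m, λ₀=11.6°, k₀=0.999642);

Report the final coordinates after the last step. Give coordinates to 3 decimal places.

start: φ=-40.860643°, λ=6.468861°, h=0.000 m
→ ECEF (a=6378137.000, f=1/298.257222101): X=4799973.8046, Y=544245.5540, Z=-4150731.0156
→ Helmert 7p (PV): X=4800158.8542, Y=544808.7939, Z=-4151105.5338
→ Helmert 7p (PV): X=4800100.2377, Y=544265.9146, Z=-4151219.2003
→ geod (Bowring, a=6378137.000): φ=-40.86321395°, λ=6.46893200°, h=416.1350 m
→ tm (R=6378137.0, λ₀=11.6°): E=-431902.1689, N=-4559914.6647

E=-431902.169 m, N=-4559914.665 m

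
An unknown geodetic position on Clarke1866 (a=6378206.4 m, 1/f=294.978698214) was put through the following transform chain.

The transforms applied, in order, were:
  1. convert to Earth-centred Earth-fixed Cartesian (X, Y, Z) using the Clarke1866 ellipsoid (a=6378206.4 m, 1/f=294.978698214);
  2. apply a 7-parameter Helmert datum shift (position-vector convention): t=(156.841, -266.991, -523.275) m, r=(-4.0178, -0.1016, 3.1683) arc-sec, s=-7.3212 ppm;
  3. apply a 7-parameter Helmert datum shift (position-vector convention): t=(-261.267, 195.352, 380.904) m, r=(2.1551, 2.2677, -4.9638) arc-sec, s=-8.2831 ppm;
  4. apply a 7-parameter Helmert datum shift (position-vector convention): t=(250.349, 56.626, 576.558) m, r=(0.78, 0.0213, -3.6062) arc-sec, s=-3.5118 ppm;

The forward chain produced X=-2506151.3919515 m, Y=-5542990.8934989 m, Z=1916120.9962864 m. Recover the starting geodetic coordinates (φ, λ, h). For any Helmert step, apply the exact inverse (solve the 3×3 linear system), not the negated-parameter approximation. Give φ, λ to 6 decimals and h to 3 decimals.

start: X=-2506151.3920, Y=-5542990.8935, Z=1916120.9963 m
→ Helmert⁻¹: X=-2506313.8288, Y=-5543103.5606, Z=1915571.8680
→ Helmert⁻¹: X=-2505960.9736, Y=-5543385.1242, Z=1915237.1955
→ Helmert⁻¹: X=-2506220.3638, Y=-5543157.5344, Z=1915667.7565
→ geod (Bowring, a=6378206.400): φ=17.59102800°, λ=-114.32908900°, h=1646.3570 m

φ=17.591028°, λ=-114.329089°, h=1646.357 m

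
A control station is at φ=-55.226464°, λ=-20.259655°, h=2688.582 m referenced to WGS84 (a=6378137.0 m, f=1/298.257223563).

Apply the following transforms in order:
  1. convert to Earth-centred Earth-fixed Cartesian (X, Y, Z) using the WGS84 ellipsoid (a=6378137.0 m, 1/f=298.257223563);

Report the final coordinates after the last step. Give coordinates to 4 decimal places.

start: φ=-55.226464°, λ=-20.259655°, h=2688.582 m
→ ECEF (a=6378137.000, f=1/298.257223563): X=3421789.9633, Y=-1263020.0935, Z=-5218011.6825

X=3421789.9633 m, Y=-1263020.0935 m, Z=-5218011.6825 m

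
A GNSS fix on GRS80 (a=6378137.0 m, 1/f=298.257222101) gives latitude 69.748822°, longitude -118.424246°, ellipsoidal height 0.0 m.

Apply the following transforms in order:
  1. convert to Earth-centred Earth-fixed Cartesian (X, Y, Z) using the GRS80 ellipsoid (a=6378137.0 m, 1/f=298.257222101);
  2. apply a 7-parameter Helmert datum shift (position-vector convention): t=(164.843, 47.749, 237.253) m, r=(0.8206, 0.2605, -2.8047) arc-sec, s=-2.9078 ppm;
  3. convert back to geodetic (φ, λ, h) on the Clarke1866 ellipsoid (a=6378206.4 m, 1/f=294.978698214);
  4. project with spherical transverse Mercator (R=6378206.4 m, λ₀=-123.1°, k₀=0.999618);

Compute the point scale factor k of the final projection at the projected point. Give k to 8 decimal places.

start: φ=69.748822°, λ=-118.424246°, h=0.000 m
→ ECEF (a=6378137.000, f=1/298.257222101): X=-1053969.4232, Y=-1947305.6176, Z=5961398.3943
→ Helmert 7p (PV): X=-1053820.4651, Y=-1947261.5915, Z=5961611.8968
→ geod (Bowring, a=6378206.400): φ=69.75179473°, λ=-118.42139834°, h=302.2946 m
→ into tm (λ₀=-123.1°): φ=69.75179473°, λ−λ₀=4.67860166°
scale k = 1.00001653

1.00001653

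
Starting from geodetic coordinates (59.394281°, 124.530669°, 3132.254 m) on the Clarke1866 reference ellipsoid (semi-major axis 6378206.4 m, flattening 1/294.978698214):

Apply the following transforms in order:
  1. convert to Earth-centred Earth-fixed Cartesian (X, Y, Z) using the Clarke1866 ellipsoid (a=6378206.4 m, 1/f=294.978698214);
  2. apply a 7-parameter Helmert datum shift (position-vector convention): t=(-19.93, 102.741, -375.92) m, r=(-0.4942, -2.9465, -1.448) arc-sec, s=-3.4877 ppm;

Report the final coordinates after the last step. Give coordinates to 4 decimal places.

start: φ=59.394281°, λ=124.530669°, h=3132.254 m
→ ECEF (a=6378206.400, f=1/294.978698214): X=-1846270.3259, Y=2683261.9260, Z=5468925.9009
→ Helmert 7p (PV): X=-1846343.1035, Y=2683381.3727, Z=5468498.1041

X=-1846343.1035 m, Y=2683381.3727 m, Z=5468498.1041 m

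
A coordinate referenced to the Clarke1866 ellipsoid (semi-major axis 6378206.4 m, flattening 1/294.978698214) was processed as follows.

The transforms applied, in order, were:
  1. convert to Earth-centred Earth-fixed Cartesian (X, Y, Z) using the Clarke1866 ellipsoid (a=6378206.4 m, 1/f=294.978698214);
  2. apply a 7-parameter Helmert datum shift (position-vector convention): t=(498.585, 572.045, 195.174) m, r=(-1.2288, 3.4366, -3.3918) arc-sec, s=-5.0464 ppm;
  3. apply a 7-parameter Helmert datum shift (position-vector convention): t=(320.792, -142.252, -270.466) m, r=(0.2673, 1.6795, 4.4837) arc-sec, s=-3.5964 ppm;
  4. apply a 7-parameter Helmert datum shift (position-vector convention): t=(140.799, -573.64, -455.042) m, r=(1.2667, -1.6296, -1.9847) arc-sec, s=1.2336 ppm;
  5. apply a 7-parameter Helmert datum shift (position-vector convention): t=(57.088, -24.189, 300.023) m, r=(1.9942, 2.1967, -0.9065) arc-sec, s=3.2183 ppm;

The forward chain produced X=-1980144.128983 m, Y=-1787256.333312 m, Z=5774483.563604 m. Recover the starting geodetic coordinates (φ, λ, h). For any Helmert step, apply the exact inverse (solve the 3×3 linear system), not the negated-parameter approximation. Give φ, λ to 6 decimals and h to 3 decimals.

φ=65.348758°, λ=-137.951068°, h=944.387 m

start: X=-1980144.1290, Y=-1787256.3333, Z=5774483.5636 m
→ Helmert⁻¹: X=-1980248.4840, Y=-1787179.2699, Z=5774161.1469
→ Helmert⁻¹: X=-1980324.0266, Y=-1786587.0180, Z=5774635.6826
→ Helmert⁻¹: X=-1980737.7958, Y=-1786400.6505, Z=5774913.1045
→ Helmert⁻¹: X=-1981313.2059, Y=-1787048.6961, Z=5774703.4152
→ geod (Bowring, a=6378206.400): φ=65.34875800°, λ=-137.95106800°, h=944.3870 m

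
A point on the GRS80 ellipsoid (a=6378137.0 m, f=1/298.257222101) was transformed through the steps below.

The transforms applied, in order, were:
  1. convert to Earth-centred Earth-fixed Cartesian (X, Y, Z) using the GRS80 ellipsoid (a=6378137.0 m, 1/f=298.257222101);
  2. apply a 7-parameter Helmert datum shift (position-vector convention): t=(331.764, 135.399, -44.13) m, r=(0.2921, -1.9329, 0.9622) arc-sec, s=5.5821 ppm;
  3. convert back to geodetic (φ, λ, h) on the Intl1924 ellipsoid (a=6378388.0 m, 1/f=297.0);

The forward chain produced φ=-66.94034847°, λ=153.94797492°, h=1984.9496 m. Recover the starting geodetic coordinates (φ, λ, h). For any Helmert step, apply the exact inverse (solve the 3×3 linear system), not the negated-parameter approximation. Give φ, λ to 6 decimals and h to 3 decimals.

φ=-66.937190°, λ=153.954539°, h=2175.866 m

start: φ=-66.940348°, λ=153.947975°, h=1984.950 m
→ ECEF (a=6378388.000, f=1/297.0): X=-2251616.1705, Y=1100718.5420, Z=-5847771.1510
→ Helmert⁻¹: X=-2251985.0282, Y=1100579.2236, Z=-5847674.8339
→ geod (Bowring, a=6378137.000): φ=-66.93719000°, λ=153.95453900°, h=2175.8660 m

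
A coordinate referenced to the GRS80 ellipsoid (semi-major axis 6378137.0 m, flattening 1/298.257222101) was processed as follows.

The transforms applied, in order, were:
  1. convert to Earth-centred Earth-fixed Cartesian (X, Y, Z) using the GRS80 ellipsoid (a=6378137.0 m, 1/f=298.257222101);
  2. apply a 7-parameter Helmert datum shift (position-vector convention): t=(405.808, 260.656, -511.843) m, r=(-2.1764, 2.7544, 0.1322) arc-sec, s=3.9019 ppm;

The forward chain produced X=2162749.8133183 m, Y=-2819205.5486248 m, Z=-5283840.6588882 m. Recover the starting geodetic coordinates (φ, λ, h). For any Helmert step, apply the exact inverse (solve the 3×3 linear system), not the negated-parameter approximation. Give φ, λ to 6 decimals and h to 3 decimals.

φ=-56.255981°, λ=-52.512768°, h=3585.649 m

start: X=2162749.8133, Y=-2819205.5486, Z=-5283840.6589 m
→ Helmert⁻¹: X=2162404.3128, Y=-2819400.8426, Z=-5283309.0737
→ geod (Bowring, a=6378137.000): φ=-56.25598100°, λ=-52.51276800°, h=3585.6490 m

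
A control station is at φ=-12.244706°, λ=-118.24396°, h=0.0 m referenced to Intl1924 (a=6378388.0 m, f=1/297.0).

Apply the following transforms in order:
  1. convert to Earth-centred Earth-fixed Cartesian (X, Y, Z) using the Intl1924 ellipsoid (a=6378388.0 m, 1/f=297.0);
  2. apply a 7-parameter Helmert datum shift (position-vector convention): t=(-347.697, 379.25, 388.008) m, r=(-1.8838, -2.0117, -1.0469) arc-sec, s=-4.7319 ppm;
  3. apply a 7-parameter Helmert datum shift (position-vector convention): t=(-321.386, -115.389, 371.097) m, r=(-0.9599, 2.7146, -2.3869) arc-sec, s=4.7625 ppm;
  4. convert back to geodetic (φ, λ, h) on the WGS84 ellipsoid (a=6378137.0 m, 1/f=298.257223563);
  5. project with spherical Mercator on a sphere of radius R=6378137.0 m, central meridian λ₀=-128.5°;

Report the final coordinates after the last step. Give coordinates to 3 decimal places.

E=1140865.053 m, N=-1372658.795 m

start: φ=-12.244706°, λ=-118.243960°, h=0.000 m
→ ECEF (a=6378388.000, f=1/297.0): X=-2950203.2393, Y=-5491983.7237, Z=-1343884.5244
→ Helmert 7p (PV): X=-2950551.7439, Y=-5491575.7860, Z=-1343468.7729
→ Helmert 7p (PV): X=-2950968.4119, Y=-5491689.4368, Z=-1343039.6861
→ geod (Bowring, a=6378137.000): φ=-12.23670432°, λ=-118.25143486°, h=168.3485 m
→ merc (R=6378137.0, λ₀=-128.5°): E=1140865.0530, N=-1372658.7949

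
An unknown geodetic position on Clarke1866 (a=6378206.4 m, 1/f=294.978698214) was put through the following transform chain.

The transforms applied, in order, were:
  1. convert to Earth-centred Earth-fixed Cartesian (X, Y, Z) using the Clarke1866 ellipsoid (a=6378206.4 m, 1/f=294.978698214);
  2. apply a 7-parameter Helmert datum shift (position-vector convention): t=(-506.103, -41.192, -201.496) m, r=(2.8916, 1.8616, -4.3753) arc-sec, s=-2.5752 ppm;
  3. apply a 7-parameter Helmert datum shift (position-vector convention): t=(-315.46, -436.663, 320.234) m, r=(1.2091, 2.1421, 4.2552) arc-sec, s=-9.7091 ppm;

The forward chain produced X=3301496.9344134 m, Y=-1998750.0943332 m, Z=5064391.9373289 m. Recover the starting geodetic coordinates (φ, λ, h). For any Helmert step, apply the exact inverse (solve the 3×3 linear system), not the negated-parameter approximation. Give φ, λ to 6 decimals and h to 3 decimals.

φ=52.875268°, λ=-31.178075°, h=3091.476 m

start: X=3301496.9344, Y=-1998750.0943, Z=5064391.9373 m
→ Helmert⁻¹: X=3301750.6340, Y=-1998371.2622, Z=5064166.8749
→ Helmert⁻¹: X=3302261.9188, Y=-1998194.1709, Z=5064439.2290
→ geod (Bowring, a=6378206.400): φ=52.87526800°, λ=-31.17807500°, h=3091.4760 m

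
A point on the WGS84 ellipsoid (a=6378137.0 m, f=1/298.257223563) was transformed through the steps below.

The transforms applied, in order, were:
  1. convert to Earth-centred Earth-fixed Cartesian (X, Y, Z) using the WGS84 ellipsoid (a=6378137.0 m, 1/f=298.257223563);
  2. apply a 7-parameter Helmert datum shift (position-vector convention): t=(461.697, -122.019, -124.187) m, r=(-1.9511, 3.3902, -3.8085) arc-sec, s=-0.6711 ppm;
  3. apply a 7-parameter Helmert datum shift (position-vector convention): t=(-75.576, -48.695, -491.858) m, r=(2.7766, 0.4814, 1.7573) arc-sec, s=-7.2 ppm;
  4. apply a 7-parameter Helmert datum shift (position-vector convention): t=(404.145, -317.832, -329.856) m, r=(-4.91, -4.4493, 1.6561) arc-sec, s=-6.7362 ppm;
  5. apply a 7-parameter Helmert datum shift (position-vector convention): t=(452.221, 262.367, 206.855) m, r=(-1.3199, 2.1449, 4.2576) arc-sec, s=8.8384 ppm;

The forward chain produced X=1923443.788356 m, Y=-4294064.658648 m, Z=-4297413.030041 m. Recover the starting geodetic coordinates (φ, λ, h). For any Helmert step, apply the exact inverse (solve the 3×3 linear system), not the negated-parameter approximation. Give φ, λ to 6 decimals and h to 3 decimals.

start: X=1923443.7884, Y=-4294064.6586, Z=-4297413.0300 m
→ Helmert⁻¹: X=1922930.6205, Y=-4294301.2625, Z=-4297589.3847
→ Helmert⁻¹: X=1922412.2510, Y=-4293925.4933, Z=-4297432.1582
→ Helmert⁻¹: X=1922475.1144, Y=-4293981.9354, Z=-4296908.9488
→ Helmert⁻¹: X=1922164.6111, Y=-4293786.6626, Z=-4296796.6681
→ geod (Bowring, a=6378137.000): φ=-42.59887600°, λ=-65.88375700°, h=2940.6770 m

φ=-42.598876°, λ=-65.883757°, h=2940.677 m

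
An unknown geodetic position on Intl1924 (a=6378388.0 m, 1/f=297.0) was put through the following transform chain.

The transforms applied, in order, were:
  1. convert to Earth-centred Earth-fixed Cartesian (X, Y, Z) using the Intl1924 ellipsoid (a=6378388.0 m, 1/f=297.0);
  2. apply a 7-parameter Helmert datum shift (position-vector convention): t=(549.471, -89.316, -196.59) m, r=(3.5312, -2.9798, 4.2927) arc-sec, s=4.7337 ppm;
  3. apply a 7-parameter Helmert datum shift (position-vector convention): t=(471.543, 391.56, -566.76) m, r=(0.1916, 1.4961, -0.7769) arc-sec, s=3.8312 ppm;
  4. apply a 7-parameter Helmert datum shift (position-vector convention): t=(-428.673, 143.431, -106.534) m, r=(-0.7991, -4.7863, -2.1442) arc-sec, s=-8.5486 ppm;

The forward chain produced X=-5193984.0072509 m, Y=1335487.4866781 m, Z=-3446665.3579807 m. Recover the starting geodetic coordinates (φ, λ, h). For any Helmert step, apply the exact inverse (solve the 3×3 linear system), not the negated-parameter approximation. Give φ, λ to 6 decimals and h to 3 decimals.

start: X=-5193984.0073, Y=1335487.4867, Z=-3446665.3580 m
→ Helmert⁻¹: X=-5193693.5873, Y=1335314.8328, Z=-3446462.5965
→ Helmert⁻¹: X=-5194125.2641, Y=1334895.3938, Z=-3445921.5492
→ Helmert⁻¹: X=-5194672.1387, Y=1335027.5111, Z=-3445656.4588
→ geod (Bowring, a=6378388.000): φ=-32.89379500°, λ=165.58693800°, h=2817.6260 m

φ=-32.893795°, λ=165.586938°, h=2817.626 m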